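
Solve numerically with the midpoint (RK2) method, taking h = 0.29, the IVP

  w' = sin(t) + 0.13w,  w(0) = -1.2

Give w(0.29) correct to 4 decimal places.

Midpoint: k1 = f(t_n, w_n); k2 = f(t_n + h/2, w_n + (h/2)·k1); w_{n+1} = w_n + h·k2.
t=0.000000, w=-1.200000:
  k1 = f(0.000000, -1.200000) = -0.156000
  k2 = f(0.145000, -1.222620) = -0.014448
  w ← -1.200000 + 0.29·(-0.014448) = -1.204190
w(0.29) ≈ -1.2042

-1.2042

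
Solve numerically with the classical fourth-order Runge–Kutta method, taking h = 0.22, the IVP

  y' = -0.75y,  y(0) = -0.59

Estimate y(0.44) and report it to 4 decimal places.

RK4: k1 = f(x_n, y_n); k2 = f(x_n + h/2, y_n + (h/2)·k1); k3 = f(x_n + h/2, y_n + (h/2)·k2); k4 = f(x_n + h, y_n + h·k3); y_{n+1} = y_n + (h/6)·(k1 + 2k2 + 2k3 + k4).
x=0.000000, y=-0.590000:
  k1 = f(0.000000, -0.590000) = 0.442500
  k2 = f(0.110000, -0.541325) = 0.405994
  k3 = f(0.110000, -0.545341) = 0.409006
  k4 = f(0.220000, -0.500019) = 0.375014
  y ← -0.590000 + (0.22/6)·(k1 + 2k2 + 2k3 + k4) = -0.500258
x=0.220000, y=-0.500258:
  k1 = f(0.220000, -0.500258) = 0.375193
  k2 = f(0.330000, -0.458987) = 0.344240
  k3 = f(0.330000, -0.462391) = 0.346794
  k4 = f(0.440000, -0.423963) = 0.317972
  y ← -0.500258 + (0.22/6)·(k1 + 2k2 + 2k3 + k4) = -0.424166
y(0.44) ≈ -0.4242

-0.4242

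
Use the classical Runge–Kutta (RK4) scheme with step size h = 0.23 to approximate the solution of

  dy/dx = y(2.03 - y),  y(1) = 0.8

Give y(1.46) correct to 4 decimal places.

RK4: k1 = f(x_n, y_n); k2 = f(x_n + h/2, y_n + (h/2)·k1); k3 = f(x_n + h/2, y_n + (h/2)·k2); k4 = f(x_n + h, y_n + h·k3); y_{n+1} = y_n + (h/6)·(k1 + 2k2 + 2k3 + k4).
x=1.000000, y=0.800000:
  k1 = f(1.000000, 0.800000) = 0.984000
  k2 = f(1.115000, 0.913160) = 1.019854
  k3 = f(1.115000, 0.917283) = 1.020676
  k4 = f(1.230000, 1.034756) = 1.029835
  y ← 0.800000 + (0.23/6)·(k1 + 2k2 + 2k3 + k4) = 1.033638
x=1.230000, y=1.033638:
  k1 = f(1.230000, 1.033638) = 1.029878
  k2 = f(1.345000, 1.152074) = 1.011436
  k3 = f(1.345000, 1.149953) = 1.012013
  k4 = f(1.460000, 1.266401) = 0.967023
  y ← 1.033638 + (0.23/6)·(k1 + 2k2 + 2k3 + k4) = 1.265317
y(1.46) ≈ 1.2653

1.2653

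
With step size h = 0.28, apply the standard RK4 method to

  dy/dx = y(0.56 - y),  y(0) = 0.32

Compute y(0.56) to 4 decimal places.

0.3617

RK4: k1 = f(x_n, y_n); k2 = f(x_n + h/2, y_n + (h/2)·k1); k3 = f(x_n + h/2, y_n + (h/2)·k2); k4 = f(x_n + h, y_n + h·k3); y_{n+1} = y_n + (h/6)·(k1 + 2k2 + 2k3 + k4).
x=0.000000, y=0.320000:
  k1 = f(0.000000, 0.320000) = 0.076800
  k2 = f(0.140000, 0.330752) = 0.075824
  k3 = f(0.140000, 0.330615) = 0.075838
  k4 = f(0.280000, 0.341235) = 0.074650
  y ← 0.320000 + (0.28/6)·(k1 + 2k2 + 2k3 + k4) = 0.341223
x=0.280000, y=0.341223:
  k1 = f(0.280000, 0.341223) = 0.074652
  k2 = f(0.420000, 0.351674) = 0.073263
  k3 = f(0.420000, 0.351480) = 0.073291
  k4 = f(0.560000, 0.361744) = 0.071718
  y ← 0.341223 + (0.28/6)·(k1 + 2k2 + 2k3 + k4) = 0.361732
y(0.56) ≈ 0.3617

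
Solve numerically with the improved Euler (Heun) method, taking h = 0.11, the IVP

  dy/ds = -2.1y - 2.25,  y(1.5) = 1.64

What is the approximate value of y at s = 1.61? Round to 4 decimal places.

Heun: k1 = f(s_n, y_n); k2 = f(s_n + h, y_n + h·k1); y_{n+1} = y_n + (h/2)·(k1 + k2).
s=1.500000, y=1.640000:
  k1 = f(1.500000, 1.640000) = -5.694000
  k2 = f(1.610000, 1.013660) = -4.378686
  y ← 1.640000 + (0.11/2)·(-5.694000 + (-4.378686)) = 1.086002
y(1.61) ≈ 1.0860

1.0860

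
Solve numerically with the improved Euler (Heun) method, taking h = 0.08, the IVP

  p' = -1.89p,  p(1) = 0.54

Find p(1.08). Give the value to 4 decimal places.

0.4645

Heun: k1 = f(x_n, p_n); k2 = f(x_n + h, p_n + h·k1); p_{n+1} = p_n + (h/2)·(k1 + k2).
x=1.000000, p=0.540000:
  k1 = f(1.000000, 0.540000) = -1.020600
  k2 = f(1.080000, 0.458352) = -0.866285
  p ← 0.540000 + (0.08/2)·(-1.020600 + (-0.866285)) = 0.464525
p(1.08) ≈ 0.4645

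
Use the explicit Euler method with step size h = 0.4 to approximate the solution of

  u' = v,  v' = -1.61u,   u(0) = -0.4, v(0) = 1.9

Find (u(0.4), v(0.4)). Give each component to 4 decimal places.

Euler on (u,v): u_{n+1} = u_n + h·u', v_{n+1} = v_n + h·v'.
0.000000: (-0.400000, 1.900000); f=(1.900000, 0.644000) → (0.360000, 2.157600)
(u(0.4), v(0.4)) ≈ (0.3600, 2.1576)

0.3600, 2.1576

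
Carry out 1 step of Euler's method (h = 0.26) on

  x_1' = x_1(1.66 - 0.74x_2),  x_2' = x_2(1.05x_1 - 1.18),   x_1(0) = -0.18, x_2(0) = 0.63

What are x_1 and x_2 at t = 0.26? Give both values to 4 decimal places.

Euler on (x_1,x_2): x_1_{n+1} = x_1_n + h·x_1', x_2_{n+1} = x_2_n + h·x_2'.
0.000000: (-0.180000, 0.630000); f=(-0.214884, -0.862470) → (-0.235870, 0.405758)
(x_1(0.26), x_2(0.26)) ≈ (-0.2359, 0.4058)

-0.2359, 0.4058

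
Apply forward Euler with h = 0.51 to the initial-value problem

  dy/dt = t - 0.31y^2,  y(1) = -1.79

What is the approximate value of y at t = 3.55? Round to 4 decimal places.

1.8520

Euler: y_{n+1} = y_n + h·f(t_n, y_n).
t=1.000000, y=-1.790000: f=0.006729 → y ← -1.790000 + 0.51·0.006729 = -1.786568
t=1.510000, y=-1.786568: f=0.520534 → y ← -1.786568 + 0.51·0.520534 = -1.521096
t=2.020000, y=-1.521096: f=1.302743 → y ← -1.521096 + 0.51·1.302743 = -0.856697
t=2.530000, y=-0.856697: f=2.302482 → y ← -0.856697 + 0.51·2.302482 = 0.317569
t=3.040000, y=0.317569: f=3.008737 → y ← 0.317569 + 0.51·3.008737 = 1.852024
y(3.55) ≈ 1.8520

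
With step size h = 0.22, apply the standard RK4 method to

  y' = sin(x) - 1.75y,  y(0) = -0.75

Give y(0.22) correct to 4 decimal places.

-0.4891

RK4: k1 = f(x_n, y_n); k2 = f(x_n + h/2, y_n + (h/2)·k1); k3 = f(x_n + h/2, y_n + (h/2)·k2); k4 = f(x_n + h, y_n + h·k3); y_{n+1} = y_n + (h/6)·(k1 + 2k2 + 2k3 + k4).
x=0.000000, y=-0.750000:
  k1 = f(0.000000, -0.750000) = 1.312500
  k2 = f(0.110000, -0.605625) = 1.169622
  k3 = f(0.110000, -0.621342) = 1.197126
  k4 = f(0.220000, -0.486632) = 1.069836
  y ← -0.750000 + (0.22/6)·(k1 + 2k2 + 2k3 + k4) = -0.489086
y(0.22) ≈ -0.4891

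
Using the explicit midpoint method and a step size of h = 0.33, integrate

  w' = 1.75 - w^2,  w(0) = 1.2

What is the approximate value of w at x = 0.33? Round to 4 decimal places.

1.2609

Midpoint: k1 = f(x_n, w_n); k2 = f(x_n + h/2, w_n + (h/2)·k1); w_{n+1} = w_n + h·k2.
x=0.000000, w=1.200000:
  k1 = f(0.000000, 1.200000) = 0.310000
  k2 = f(0.165000, 1.251150) = 0.184624
  w ← 1.200000 + 0.33·0.184624 = 1.260926
w(0.33) ≈ 1.2609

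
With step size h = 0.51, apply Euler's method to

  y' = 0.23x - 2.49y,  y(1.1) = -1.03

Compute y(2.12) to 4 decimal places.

0.0790

Euler: y_{n+1} = y_n + h·f(x_n, y_n).
x=1.100000, y=-1.030000: f=2.817700 → y ← -1.030000 + 0.51·2.817700 = 0.407027
x=1.610000, y=0.407027: f=-0.643197 → y ← 0.407027 + 0.51·(-0.643197) = 0.078996
y(2.12) ≈ 0.0790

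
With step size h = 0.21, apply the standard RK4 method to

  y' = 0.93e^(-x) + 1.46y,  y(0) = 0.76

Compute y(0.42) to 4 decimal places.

RK4: k1 = f(x_n, y_n); k2 = f(x_n + h/2, y_n + (h/2)·k1); k3 = f(x_n + h/2, y_n + (h/2)·k2); k4 = f(x_n + h, y_n + h·k3); y_{n+1} = y_n + (h/6)·(k1 + 2k2 + 2k3 + k4).
x=0.000000, y=0.760000:
  k1 = f(0.000000, 0.760000) = 2.039600
  k2 = f(0.105000, 0.974158) = 2.259572
  k3 = f(0.105000, 0.997255) = 2.293294
  k4 = f(0.210000, 1.241592) = 2.566567
  y ← 0.760000 + (0.21/6)·(k1 + 2k2 + 2k3 + k4) = 1.239917
x=0.210000, y=1.239917:
  k1 = f(0.210000, 1.239917) = 2.564121
  k2 = f(0.315000, 1.509149) = 2.882062
  k3 = f(0.315000, 1.542533) = 2.930802
  k4 = f(0.420000, 1.855385) = 3.319916
  y ← 1.239917 + (0.21/6)·(k1 + 2k2 + 2k3 + k4) = 1.852758
y(0.42) ≈ 1.8528

1.8528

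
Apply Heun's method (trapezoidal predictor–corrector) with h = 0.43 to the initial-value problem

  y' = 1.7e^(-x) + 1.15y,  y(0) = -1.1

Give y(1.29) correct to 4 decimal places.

Heun: k1 = f(x_n, y_n); k2 = f(x_n + h, y_n + h·k1); y_{n+1} = y_n + (h/2)·(k1 + k2).
x=0.000000, y=-1.100000:
  k1 = f(0.000000, -1.100000) = 0.435000
  k2 = f(0.430000, -0.912950) = 0.055973
  y ← -1.100000 + (0.43/2)·(0.435000 + 0.055973) = -0.994441
x=0.430000, y=-0.994441:
  k1 = f(0.430000, -0.994441) = -0.037741
  k2 = f(0.860000, -1.010670) = -0.442895
  y ← -0.994441 + (0.43/2)·(-0.037741 + (-0.442895)) = -1.097778
x=0.860000, y=-1.097778:
  k1 = f(0.860000, -1.097778) = -0.543069
  k2 = f(1.290000, -1.331297) = -1.063031
  y ← -1.097778 + (0.43/2)·(-0.543069 + (-1.063031)) = -1.443089
y(1.29) ≈ -1.4431

-1.4431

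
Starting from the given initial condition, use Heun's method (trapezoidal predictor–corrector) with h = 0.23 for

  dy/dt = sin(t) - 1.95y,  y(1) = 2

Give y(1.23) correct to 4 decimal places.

Heun: k1 = f(t_n, y_n); k2 = f(t_n + h, y_n + h·k1); y_{n+1} = y_n + (h/2)·(k1 + k2).
t=1.000000, y=2.000000:
  k1 = f(1.000000, 2.000000) = -3.058529
  k2 = f(1.230000, 1.296538) = -1.585761
  y ← 2.000000 + (0.23/2)·(-3.058529 + (-1.585761)) = 1.465907
y(1.23) ≈ 1.4659

1.4659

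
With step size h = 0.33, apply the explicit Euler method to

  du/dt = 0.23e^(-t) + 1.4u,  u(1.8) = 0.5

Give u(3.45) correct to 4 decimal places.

3.4492

Euler: u_{n+1} = u_n + h·f(t_n, u_n).
t=1.800000, u=0.500000: f=0.738019 → u ← 0.500000 + 0.33·0.738019 = 0.743546
t=2.130000, u=0.743546: f=1.068297 → u ← 0.743546 + 0.33·1.068297 = 1.096084
t=2.460000, u=1.096084: f=1.554168 → u ← 1.096084 + 0.33·1.554168 = 1.608960
t=2.790000, u=1.608960: f=2.266670 → u ← 1.608960 + 0.33·2.266670 = 2.356961
t=3.120000, u=2.356961: f=3.309902 → u ← 2.356961 + 0.33·3.309902 = 3.449228
u(3.45) ≈ 3.4492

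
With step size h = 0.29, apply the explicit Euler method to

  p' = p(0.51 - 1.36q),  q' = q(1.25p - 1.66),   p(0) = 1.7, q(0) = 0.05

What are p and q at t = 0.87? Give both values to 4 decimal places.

Euler on (p,q): p_{n+1} = p_n + h·p', q_{n+1} = q_n + h·q'.
0.000000: (1.700000, 0.050000); f=(0.751400, 0.023250) → (1.917906, 0.056743)
0.290000: (1.917906, 0.056743); f=(0.830128, 0.041841) → (2.158643, 0.068876)
0.580000: (2.158643, 0.068876); f=(0.898704, 0.071515) → (2.419267, 0.089616)
(p(0.87), q(0.87)) ≈ (2.4193, 0.0896)

2.4193, 0.0896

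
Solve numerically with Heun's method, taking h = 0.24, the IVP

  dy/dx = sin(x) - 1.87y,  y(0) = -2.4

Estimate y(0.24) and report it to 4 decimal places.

Heun: k1 = f(x_n, y_n); k2 = f(x_n + h, y_n + h·k1); y_{n+1} = y_n + (h/2)·(k1 + k2).
x=0.000000, y=-2.400000:
  k1 = f(0.000000, -2.400000) = 4.488000
  k2 = f(0.240000, -1.322880) = 2.711488
  y ← -2.400000 + (0.24/2)·(4.488000 + 2.711488) = -1.536061
y(0.24) ≈ -1.5361

-1.5361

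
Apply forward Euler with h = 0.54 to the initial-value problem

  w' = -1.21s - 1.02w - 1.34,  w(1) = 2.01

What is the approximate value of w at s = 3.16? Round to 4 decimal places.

-3.7631

Euler: w_{n+1} = w_n + h·f(s_n, w_n).
s=1.000000, w=2.010000: f=-4.600200 → w ← 2.010000 + 0.54·(-4.600200) = -0.474108
s=1.540000, w=-0.474108: f=-2.719810 → w ← -0.474108 + 0.54·(-2.719810) = -1.942805
s=2.080000, w=-1.942805: f=-1.875139 → w ← -1.942805 + 0.54·(-1.875139) = -2.955380
s=2.620000, w=-2.955380: f=-1.495712 → w ← -2.955380 + 0.54·(-1.495712) = -3.763065
w(3.16) ≈ -3.7631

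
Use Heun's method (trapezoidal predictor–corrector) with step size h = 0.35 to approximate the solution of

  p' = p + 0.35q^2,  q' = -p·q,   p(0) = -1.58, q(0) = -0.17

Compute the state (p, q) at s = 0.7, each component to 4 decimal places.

Heun on (p,q): k1 = f(s_n, state_n); k2 = f(s_n + h, state_n + h·k1); state_{n+1} = state_n + (h/2)·(k1 + k2).
0.000000: (-1.580000, -0.170000)
  k1 = (-1.569885, -0.268600)
  predictor → (-2.129460, -0.264010)
  k2 = (-2.105064, -0.562199)
  → (-2.223116, -0.315390)
0.350000: (-2.223116, -0.315390)
  k1 = (-2.188301, -0.701148)
  predictor → (-2.989022, -0.560792)
  k2 = (-2.878951, -1.676218)
  → (-3.109885, -0.731429)
(p(0.7), q(0.7)) ≈ (-3.1099, -0.7314)

-3.1099, -0.7314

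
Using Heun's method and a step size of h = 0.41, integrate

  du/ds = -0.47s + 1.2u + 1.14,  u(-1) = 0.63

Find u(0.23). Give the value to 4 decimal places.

Heun: k1 = f(s_n, u_n); k2 = f(s_n + h, u_n + h·k1); u_{n+1} = u_n + (h/2)·(k1 + k2).
s=-1.000000, u=0.630000:
  k1 = f(-1.000000, 0.630000) = 2.366000
  k2 = f(-0.590000, 1.600060) = 3.337372
  u ← 0.630000 + (0.41/2)·(2.366000 + 3.337372) = 1.799191
s=-0.590000, u=1.799191:
  k1 = f(-0.590000, 1.799191) = 3.576330
  k2 = f(-0.180000, 3.265486) = 5.143184
  u ← 1.799191 + (0.41/2)·(3.576330 + 5.143184) = 3.586691
s=-0.180000, u=3.586691:
  k1 = f(-0.180000, 3.586691) = 5.528630
  k2 = f(0.230000, 5.853430) = 8.056016
  u ← 3.586691 + (0.41/2)·(5.528630 + 8.056016) = 6.371544
u(0.23) ≈ 6.3715

6.3715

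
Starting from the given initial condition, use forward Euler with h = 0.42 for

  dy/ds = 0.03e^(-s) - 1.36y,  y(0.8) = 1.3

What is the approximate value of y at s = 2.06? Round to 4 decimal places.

Euler: y_{n+1} = y_n + h·f(s_n, y_n).
s=0.800000, y=1.300000: f=-1.754520 → y ← 1.300000 + 0.42·(-1.754520) = 0.563102
s=1.220000, y=0.563102: f=-0.756961 → y ← 0.563102 + 0.42·(-0.756961) = 0.245178
s=1.640000, y=0.245178: f=-0.327622 → y ← 0.245178 + 0.42·(-0.327622) = 0.107576
y(2.06) ≈ 0.1076

0.1076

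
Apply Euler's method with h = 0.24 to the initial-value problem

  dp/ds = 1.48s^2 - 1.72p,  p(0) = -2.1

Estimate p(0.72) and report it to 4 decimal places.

Euler: p_{n+1} = p_n + h·f(s_n, p_n).
s=0.000000, p=-2.100000: f=3.612000 → p ← -2.100000 + 0.24·3.612000 = -1.233120
s=0.240000, p=-1.233120: f=2.206214 → p ← -1.233120 + 0.24·2.206214 = -0.703629
s=0.480000, p=-0.703629: f=1.551233 → p ← -0.703629 + 0.24·1.551233 = -0.331333
p(0.72) ≈ -0.3313

-0.3313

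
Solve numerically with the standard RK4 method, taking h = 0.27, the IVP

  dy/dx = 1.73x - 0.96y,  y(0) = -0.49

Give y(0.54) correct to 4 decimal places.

RK4: k1 = f(x_n, y_n); k2 = f(x_n + h/2, y_n + (h/2)·k1); k3 = f(x_n + h/2, y_n + (h/2)·k2); k4 = f(x_n + h, y_n + h·k3); y_{n+1} = y_n + (h/6)·(k1 + 2k2 + 2k3 + k4).
x=0.000000, y=-0.490000:
  k1 = f(0.000000, -0.490000) = 0.470400
  k2 = f(0.135000, -0.426496) = 0.642986
  k3 = f(0.135000, -0.403197) = 0.620619
  k4 = f(0.270000, -0.322433) = 0.776636
  y ← -0.490000 + (0.27/6)·(k1 + 2k2 + 2k3 + k4) = -0.320159
x=0.270000, y=-0.320159:
  k1 = f(0.270000, -0.320159) = 0.774453
  k2 = f(0.405000, -0.215608) = 0.907634
  k3 = f(0.405000, -0.197628) = 0.890373
  k4 = f(0.540000, -0.079758) = 1.010768
  y ← -0.320159 + (0.27/6)·(k1 + 2k2 + 2k3 + k4) = -0.078003
y(0.54) ≈ -0.0780

-0.0780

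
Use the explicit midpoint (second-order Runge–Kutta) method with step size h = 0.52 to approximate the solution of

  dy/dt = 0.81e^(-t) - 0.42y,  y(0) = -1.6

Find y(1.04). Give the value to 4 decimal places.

Midpoint: k1 = f(t_n, y_n); k2 = f(t_n + h/2, y_n + (h/2)·k1); y_{n+1} = y_n + h·k2.
t=0.000000, y=-1.600000:
  k1 = f(0.000000, -1.600000) = 1.482000
  k2 = f(0.260000, -1.214680) = 1.134717
  y ← -1.600000 + 0.52·1.134717 = -1.009947
t=0.520000, y=-1.009947:
  k1 = f(0.520000, -1.009947) = 0.905739
  k2 = f(0.780000, -0.774455) = 0.696580
  y ← -1.009947 + 0.52·0.696580 = -0.647725
y(1.04) ≈ -0.6477

-0.6477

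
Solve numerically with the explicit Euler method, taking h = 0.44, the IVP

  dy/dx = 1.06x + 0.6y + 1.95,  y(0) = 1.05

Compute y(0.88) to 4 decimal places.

3.8253

Euler: y_{n+1} = y_n + h·f(x_n, y_n).
x=0.000000, y=1.050000: f=2.580000 → y ← 1.050000 + 0.44·2.580000 = 2.185200
x=0.440000, y=2.185200: f=3.727520 → y ← 2.185200 + 0.44·3.727520 = 3.825309
y(0.88) ≈ 3.8253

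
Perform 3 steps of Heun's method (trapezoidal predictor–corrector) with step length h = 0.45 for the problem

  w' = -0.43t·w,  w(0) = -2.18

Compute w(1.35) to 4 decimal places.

-1.4721

Heun: k1 = f(t_n, w_n); k2 = f(t_n + h, w_n + h·k1); w_{n+1} = w_n + (h/2)·(k1 + k2).
t=0.000000, w=-2.180000:
  k1 = f(0.000000, -2.180000) = 0.000000
  k2 = f(0.450000, -2.180000) = 0.421830
  w ← -2.180000 + (0.45/2)·(0.000000 + 0.421830) = -2.085088
t=0.450000, w=-2.085088:
  k1 = f(0.450000, -2.085088) = 0.403465
  k2 = f(0.900000, -1.903529) = 0.736666
  w ← -2.085088 + (0.45/2)·(0.403465 + 0.736666) = -1.828559
t=0.900000, w=-1.828559:
  k1 = f(0.900000, -1.828559) = 0.707652
  k2 = f(1.350000, -1.510115) = 0.876622
  w ← -1.828559 + (0.45/2)·(0.707652 + 0.876622) = -1.472097
w(1.35) ≈ -1.4721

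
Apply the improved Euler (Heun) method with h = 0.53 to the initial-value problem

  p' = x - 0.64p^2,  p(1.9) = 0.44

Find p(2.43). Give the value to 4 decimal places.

Heun: k1 = f(x_n, p_n); k2 = f(x_n + h, p_n + h·k1); p_{n+1} = p_n + (h/2)·(k1 + k2).
x=1.900000, p=0.440000:
  k1 = f(1.900000, 0.440000) = 1.776096
  k2 = f(2.430000, 1.381331) = 1.208832
  p ← 0.440000 + (0.53/2)·(1.776096 + 1.208832) = 1.231006
p(2.43) ≈ 1.2310

1.2310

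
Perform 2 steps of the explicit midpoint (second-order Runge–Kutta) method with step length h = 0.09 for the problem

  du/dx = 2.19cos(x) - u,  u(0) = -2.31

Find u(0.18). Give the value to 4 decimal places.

-1.5716

Midpoint: k1 = f(x_n, u_n); k2 = f(x_n + h/2, u_n + (h/2)·k1); u_{n+1} = u_n + h·k2.
x=0.000000, u=-2.310000:
  k1 = f(0.000000, -2.310000) = 4.500000
  k2 = f(0.045000, -2.107500) = 4.295283
  u ← -2.310000 + 0.09·4.295283 = -1.923425
x=0.090000, u=-1.923425:
  k1 = f(0.090000, -1.923425) = 4.104561
  k2 = f(0.135000, -1.738719) = 3.908793
  u ← -1.923425 + 0.09·3.908793 = -1.571633
u(0.18) ≈ -1.5716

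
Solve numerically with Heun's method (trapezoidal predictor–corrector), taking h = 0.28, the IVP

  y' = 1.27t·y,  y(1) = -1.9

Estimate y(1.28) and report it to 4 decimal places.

-2.8240

Heun: k1 = f(t_n, y_n); k2 = f(t_n + h, y_n + h·k1); y_{n+1} = y_n + (h/2)·(k1 + k2).
t=1.000000, y=-1.900000:
  k1 = f(1.000000, -1.900000) = -2.413000
  k2 = f(1.280000, -2.575640) = -4.186960
  y ← -1.900000 + (0.28/2)·(-2.413000 + (-4.186960)) = -2.823994
y(1.28) ≈ -2.8240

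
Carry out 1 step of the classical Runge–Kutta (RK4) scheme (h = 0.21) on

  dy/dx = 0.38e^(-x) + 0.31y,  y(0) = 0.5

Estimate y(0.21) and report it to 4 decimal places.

0.6081

RK4: k1 = f(x_n, y_n); k2 = f(x_n + h/2, y_n + (h/2)·k1); k3 = f(x_n + h/2, y_n + (h/2)·k2); k4 = f(x_n + h, y_n + h·k3); y_{n+1} = y_n + (h/6)·(k1 + 2k2 + 2k3 + k4).
x=0.000000, y=0.500000:
  k1 = f(0.000000, 0.500000) = 0.535000
  k2 = f(0.105000, 0.556175) = 0.514538
  k3 = f(0.105000, 0.554026) = 0.513872
  k4 = f(0.210000, 0.607913) = 0.496475
  y ← 0.500000 + (0.21/6)·(k1 + 2k2 + 2k3 + k4) = 0.608090
y(0.21) ≈ 0.6081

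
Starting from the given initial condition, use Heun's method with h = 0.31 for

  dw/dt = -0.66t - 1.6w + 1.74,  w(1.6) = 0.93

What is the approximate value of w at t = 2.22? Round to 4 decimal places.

0.5258

Heun: k1 = f(t_n, w_n); k2 = f(t_n + h, w_n + h·k1); w_{n+1} = w_n + (h/2)·(k1 + k2).
t=1.600000, w=0.930000:
  k1 = f(1.600000, 0.930000) = -0.804000
  k2 = f(1.910000, 0.680760) = -0.609816
  w ← 0.930000 + (0.31/2)·(-0.804000 + (-0.609816)) = 0.710859
t=1.910000, w=0.710859:
  k1 = f(1.910000, 0.710859) = -0.657974
  k2 = f(2.220000, 0.506887) = -0.536219
  w ← 0.710859 + (0.31/2)·(-0.657974 + (-0.536219)) = 0.525759
w(2.22) ≈ 0.5258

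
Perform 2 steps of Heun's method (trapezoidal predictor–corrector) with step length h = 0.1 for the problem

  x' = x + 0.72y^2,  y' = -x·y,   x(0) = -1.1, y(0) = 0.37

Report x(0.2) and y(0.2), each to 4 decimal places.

-1.3158, 0.4705

Heun on (x,y): k1 = f(t_n, state_n); k2 = f(t_n + h, state_n + h·k1); state_{n+1} = state_n + (h/2)·(k1 + k2).
0.000000: (-1.100000, 0.370000)
  k1 = (-1.001432, 0.407000)
  predictor → (-1.200143, 0.410700)
  k2 = (-1.078698, 0.492899)
  → (-1.204006, 0.414995)
0.100000: (-1.204006, 0.414995)
  k1 = (-1.080008, 0.499657)
  predictor → (-1.312007, 0.464961)
  k2 = (-1.156352, 0.610032)
  → (-1.315824, 0.470479)
(x(0.2), y(0.2)) ≈ (-1.3158, 0.4705)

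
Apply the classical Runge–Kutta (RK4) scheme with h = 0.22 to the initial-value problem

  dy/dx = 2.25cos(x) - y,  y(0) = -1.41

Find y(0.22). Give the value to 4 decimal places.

-0.6910

RK4: k1 = f(x_n, y_n); k2 = f(x_n + h/2, y_n + (h/2)·k1); k3 = f(x_n + h/2, y_n + (h/2)·k2); k4 = f(x_n + h, y_n + h·k3); y_{n+1} = y_n + (h/6)·(k1 + 2k2 + 2k3 + k4).
x=0.000000, y=-1.410000:
  k1 = f(0.000000, -1.410000) = 3.660000
  k2 = f(0.110000, -1.007400) = 3.243801
  k3 = f(0.110000, -1.053182) = 3.289583
  k4 = f(0.220000, -0.686292) = 2.882061
  y ← -1.410000 + (0.22/6)·(k1 + 2k2 + 2k3 + k4) = -0.691010
y(0.22) ≈ -0.6910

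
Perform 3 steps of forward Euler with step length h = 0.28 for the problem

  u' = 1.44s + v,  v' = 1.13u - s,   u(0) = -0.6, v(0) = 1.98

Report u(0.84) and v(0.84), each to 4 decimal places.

1.2696, 1.7204

Euler on (u,v): u_{n+1} = u_n + h·u', v_{n+1} = v_n + h·v'.
0.000000: (-0.600000, 1.980000); f=(1.980000, -0.678000) → (-0.045600, 1.790160)
0.280000: (-0.045600, 1.790160); f=(2.193360, -0.331528) → (0.568541, 1.697332)
0.560000: (0.568541, 1.697332); f=(2.503732, 0.082451) → (1.269586, 1.720418)
(u(0.84), v(0.84)) ≈ (1.2696, 1.7204)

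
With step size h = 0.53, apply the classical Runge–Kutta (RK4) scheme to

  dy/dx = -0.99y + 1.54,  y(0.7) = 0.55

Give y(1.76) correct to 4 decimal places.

RK4: k1 = f(x_n, y_n); k2 = f(x_n + h/2, y_n + (h/2)·k1); k3 = f(x_n + h/2, y_n + (h/2)·k2); k4 = f(x_n + h, y_n + h·k3); y_{n+1} = y_n + (h/6)·(k1 + 2k2 + 2k3 + k4).
x=0.700000, y=0.550000:
  k1 = f(0.700000, 0.550000) = 0.995500
  k2 = f(0.965000, 0.813808) = 0.734331
  k3 = f(0.965000, 0.744598) = 0.802848
  k4 = f(1.230000, 0.975510) = 0.574245
  y ← 0.550000 + (0.53/6)·(k1 + 2k2 + 2k3 + k4) = 0.960229
x=1.230000, y=0.960229:
  k1 = f(1.230000, 0.960229) = 0.589373
  k2 = f(1.495000, 1.116413) = 0.434751
  k3 = f(1.495000, 1.075438) = 0.475316
  k4 = f(1.760000, 1.212147) = 0.339975
  y ← 0.960229 + (0.53/6)·(k1 + 2k2 + 2k3 + k4) = 1.203100
y(1.76) ≈ 1.2031

1.2031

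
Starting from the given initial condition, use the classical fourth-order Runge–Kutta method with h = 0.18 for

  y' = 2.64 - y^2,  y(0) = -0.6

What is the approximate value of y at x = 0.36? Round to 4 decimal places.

0.3165

RK4: k1 = f(x_n, y_n); k2 = f(x_n + h/2, y_n + (h/2)·k1); k3 = f(x_n + h/2, y_n + (h/2)·k2); k4 = f(x_n + h, y_n + h·k3); y_{n+1} = y_n + (h/6)·(k1 + 2k2 + 2k3 + k4).
x=0.000000, y=-0.600000:
  k1 = f(0.000000, -0.600000) = 2.280000
  k2 = f(0.090000, -0.394800) = 2.484133
  k3 = f(0.090000, -0.376428) = 2.498302
  k4 = f(0.180000, -0.150306) = 2.617408
  y ← -0.600000 + (0.18/6)·(k1 + 2k2 + 2k3 + k4) = -0.154132
x=0.180000, y=-0.154132:
  k1 = f(0.180000, -0.154132) = 2.616243
  k2 = f(0.270000, 0.081330) = 2.633385
  k3 = f(0.270000, 0.082873) = 2.633132
  k4 = f(0.360000, 0.319832) = 2.537707
  y ← -0.154132 + (0.18/6)·(k1 + 2k2 + 2k3 + k4) = 0.316478
y(0.36) ≈ 0.3165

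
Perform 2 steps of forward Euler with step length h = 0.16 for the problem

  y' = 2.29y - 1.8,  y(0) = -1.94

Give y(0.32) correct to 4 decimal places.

-4.3036

Euler: y_{n+1} = y_n + h·f(t_n, y_n).
t=0.000000, y=-1.940000: f=-6.242600 → y ← -1.940000 + 0.16·(-6.242600) = -2.938816
t=0.160000, y=-2.938816: f=-8.529889 → y ← -2.938816 + 0.16·(-8.529889) = -4.303598
y(0.32) ≈ -4.3036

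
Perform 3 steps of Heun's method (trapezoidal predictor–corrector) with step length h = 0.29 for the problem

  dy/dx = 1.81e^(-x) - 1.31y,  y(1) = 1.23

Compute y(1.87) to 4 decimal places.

0.6138

Heun: k1 = f(x_n, y_n); k2 = f(x_n + h, y_n + h·k1); y_{n+1} = y_n + (h/2)·(k1 + k2).
x=1.000000, y=1.230000:
  k1 = f(1.000000, 1.230000) = -0.945438
  k2 = f(1.290000, 0.955823) = -0.753888
  y ← 1.230000 + (0.29/2)·(-0.945438 + (-0.753888)) = 0.983598
x=1.290000, y=0.983598:
  k1 = f(1.290000, 0.983598) = -0.790273
  k2 = f(1.580000, 0.754419) = -0.615473
  y ← 0.983598 + (0.29/2)·(-0.790273 + (-0.615473)) = 0.779765
x=1.580000, y=0.779765:
  k1 = f(1.580000, 0.779765) = -0.648677
  k2 = f(1.870000, 0.591648) = -0.496095
  y ← 0.779765 + (0.29/2)·(-0.648677 + (-0.496095)) = 0.613773
y(1.87) ≈ 0.6138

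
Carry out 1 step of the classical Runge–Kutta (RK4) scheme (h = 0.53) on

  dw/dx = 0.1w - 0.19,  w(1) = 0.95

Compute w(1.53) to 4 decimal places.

RK4: k1 = f(x_n, w_n); k2 = f(x_n + h/2, w_n + (h/2)·k1); k3 = f(x_n + h/2, w_n + (h/2)·k2); k4 = f(x_n + h, w_n + h·k3); w_{n+1} = w_n + (h/6)·(k1 + 2k2 + 2k3 + k4).
x=1.000000, w=0.950000:
  k1 = f(1.000000, 0.950000) = -0.095000
  k2 = f(1.265000, 0.924825) = -0.097517
  k3 = f(1.265000, 0.924158) = -0.097584
  k4 = f(1.530000, 0.898280) = -0.100172
  w ← 0.950000 + (0.53/6)·(k1 + 2k2 + 2k3 + k4) = 0.898292
w(1.53) ≈ 0.8983

0.8983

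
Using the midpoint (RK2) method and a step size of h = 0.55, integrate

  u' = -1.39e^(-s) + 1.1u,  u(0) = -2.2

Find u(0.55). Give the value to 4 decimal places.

-4.7456

Midpoint: k1 = f(s_n, u_n); k2 = f(s_n + h/2, u_n + (h/2)·k1); u_{n+1} = u_n + h·k2.
s=0.000000, u=-2.200000:
  k1 = f(0.000000, -2.200000) = -3.810000
  k2 = f(0.275000, -3.247750) = -4.628330
  u ← -2.200000 + 0.55·(-4.628330) = -4.745582
u(0.55) ≈ -4.7456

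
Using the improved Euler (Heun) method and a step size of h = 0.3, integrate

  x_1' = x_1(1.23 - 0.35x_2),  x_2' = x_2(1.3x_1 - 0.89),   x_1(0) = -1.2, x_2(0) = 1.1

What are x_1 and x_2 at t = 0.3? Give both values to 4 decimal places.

Heun on (x_1,x_2): k1 = f(t_n, state_n); k2 = f(t_n + h, state_n + h·k1); state_{n+1} = state_n + (h/2)·(k1 + k2).
0.000000: (-1.200000, 1.100000)
  k1 = (-1.014000, -2.695000)
  predictor → (-1.504200, 0.291500)
  k2 = (-1.696700, -0.829452)
  → (-1.606605, 0.571332)
(x_1(0.3), x_2(0.3)) ≈ (-1.6066, 0.5713)

-1.6066, 0.5713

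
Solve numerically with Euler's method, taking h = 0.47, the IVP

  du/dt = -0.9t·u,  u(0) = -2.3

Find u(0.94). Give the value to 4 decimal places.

-1.8427

Euler: u_{n+1} = u_n + h·f(t_n, u_n).
t=0.000000, u=-2.300000: f=0.000000 → u ← -2.300000 + 0.47·0.000000 = -2.300000
t=0.470000, u=-2.300000: f=0.972900 → u ← -2.300000 + 0.47·0.972900 = -1.842737
u(0.94) ≈ -1.8427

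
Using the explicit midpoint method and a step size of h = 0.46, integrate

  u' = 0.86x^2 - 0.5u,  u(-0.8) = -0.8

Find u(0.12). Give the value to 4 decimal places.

-0.4288

Midpoint: k1 = f(x_n, u_n); k2 = f(x_n + h/2, u_n + (h/2)·k1); u_{n+1} = u_n + h·k2.
x=-0.800000, u=-0.800000:
  k1 = f(-0.800000, -0.800000) = 0.950400
  k2 = f(-0.570000, -0.581408) = 0.570118
  u ← -0.800000 + 0.46·0.570118 = -0.537746
x=-0.340000, u=-0.537746:
  k1 = f(-0.340000, -0.537746) = 0.368289
  k2 = f(-0.110000, -0.453039) = 0.236926
  u ← -0.537746 + 0.46·0.236926 = -0.428760
u(0.12) ≈ -0.4288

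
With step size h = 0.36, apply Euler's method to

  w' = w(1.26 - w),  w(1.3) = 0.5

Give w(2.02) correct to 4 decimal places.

0.7797

Euler: w_{n+1} = w_n + h·f(x_n, w_n).
x=1.300000, w=0.500000: f=0.380000 → w ← 0.500000 + 0.36·0.380000 = 0.636800
x=1.660000, w=0.636800: f=0.396854 → w ← 0.636800 + 0.36·0.396854 = 0.779667
w(2.02) ≈ 0.7797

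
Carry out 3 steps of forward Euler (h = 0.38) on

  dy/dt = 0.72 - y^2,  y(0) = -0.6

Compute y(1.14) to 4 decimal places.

-0.0255

Euler: y_{n+1} = y_n + h·f(t_n, y_n).
t=0.000000, y=-0.600000: f=0.360000 → y ← -0.600000 + 0.38·0.360000 = -0.463200
t=0.380000, y=-0.463200: f=0.505446 → y ← -0.463200 + 0.38·0.505446 = -0.271131
t=0.760000, y=-0.271131: f=0.646488 → y ← -0.271131 + 0.38·0.646488 = -0.025465
y(1.14) ≈ -0.0255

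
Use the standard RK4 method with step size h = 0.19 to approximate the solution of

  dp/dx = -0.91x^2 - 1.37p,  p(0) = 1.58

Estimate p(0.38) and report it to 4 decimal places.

0.9241

RK4: k1 = f(x_n, p_n); k2 = f(x_n + h/2, p_n + (h/2)·k1); k3 = f(x_n + h/2, p_n + (h/2)·k2); k4 = f(x_n + h, p_n + h·k3); p_{n+1} = p_n + (h/6)·(k1 + 2k2 + 2k3 + k4).
x=0.000000, p=1.580000:
  k1 = f(0.000000, 1.580000) = -2.164600
  k2 = f(0.095000, 1.374363) = -1.891090
  k3 = f(0.095000, 1.400346) = -1.926687
  k4 = f(0.190000, 1.213929) = -1.695934
  p ← 1.580000 + (0.19/6)·(k1 + 2k2 + 2k3 + k4) = 1.215957
x=0.190000, p=1.215957:
  k1 = f(0.190000, 1.215957) = -1.698712
  k2 = f(0.285000, 1.054580) = -1.518689
  k3 = f(0.285000, 1.071682) = -1.542119
  k4 = f(0.380000, 0.922955) = -1.395852
  p ← 1.215957 + (0.19/6)·(k1 + 2k2 + 2k3 + k4) = 0.924112
p(0.38) ≈ 0.9241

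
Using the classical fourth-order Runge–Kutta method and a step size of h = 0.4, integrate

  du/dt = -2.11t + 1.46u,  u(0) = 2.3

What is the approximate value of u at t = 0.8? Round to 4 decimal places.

RK4: k1 = f(t_n, u_n); k2 = f(t_n + h/2, u_n + (h/2)·k1); k3 = f(t_n + h/2, u_n + (h/2)·k2); k4 = f(t_n + h, u_n + h·k3); u_{n+1} = u_n + (h/6)·(k1 + 2k2 + 2k3 + k4).
t=0.000000, u=2.300000:
  k1 = f(0.000000, 2.300000) = 3.358000
  k2 = f(0.200000, 2.971600) = 3.916536
  k3 = f(0.200000, 3.083307) = 4.079629
  k4 = f(0.400000, 3.931851) = 4.896503
  u ← 2.300000 + (0.4/6)·(k1 + 2k2 + 2k3 + k4) = 3.916455
t=0.400000, u=3.916455:
  k1 = f(0.400000, 3.916455) = 4.874025
  k2 = f(0.600000, 4.891260) = 5.875240
  k3 = f(0.600000, 5.091504) = 6.167595
  k4 = f(0.800000, 6.383494) = 7.631901
  u ← 3.916455 + (0.4/6)·(k1 + 2k2 + 2k3 + k4) = 6.355895
u(0.8) ≈ 6.3559

6.3559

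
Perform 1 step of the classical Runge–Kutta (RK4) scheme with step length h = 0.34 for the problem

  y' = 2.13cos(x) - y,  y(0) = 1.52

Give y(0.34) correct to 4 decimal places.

1.6830

RK4: k1 = f(x_n, y_n); k2 = f(x_n + h/2, y_n + (h/2)·k1); k3 = f(x_n + h/2, y_n + (h/2)·k2); k4 = f(x_n + h, y_n + h·k3); y_{n+1} = y_n + (h/6)·(k1 + 2k2 + 2k3 + k4).
x=0.000000, y=1.520000:
  k1 = f(0.000000, 1.520000) = 0.610000
  k2 = f(0.170000, 1.623700) = 0.475596
  k3 = f(0.170000, 1.600851) = 0.498444
  k4 = f(0.340000, 1.689471) = 0.318596
  y ← 1.520000 + (0.34/6)·(k1 + 2k2 + 2k3 + k4) = 1.683012
y(0.34) ≈ 1.6830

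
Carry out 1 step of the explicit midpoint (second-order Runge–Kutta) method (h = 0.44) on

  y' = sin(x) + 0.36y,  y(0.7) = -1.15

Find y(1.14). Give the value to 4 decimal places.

-0.9741

Midpoint: k1 = f(x_n, y_n); k2 = f(x_n + h/2, y_n + (h/2)·k1); y_{n+1} = y_n + h·k2.
x=0.700000, y=-1.150000:
  k1 = f(0.700000, -1.150000) = 0.230218
  k2 = f(0.920000, -1.099352) = 0.399835
  y ← -1.150000 + 0.44·0.399835 = -0.974073
y(1.14) ≈ -0.9741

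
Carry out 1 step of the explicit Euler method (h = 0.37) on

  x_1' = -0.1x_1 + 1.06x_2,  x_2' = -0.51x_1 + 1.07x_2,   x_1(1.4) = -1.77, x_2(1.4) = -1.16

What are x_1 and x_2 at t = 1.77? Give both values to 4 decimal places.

Euler on (x_1,x_2): x_1_{n+1} = x_1_n + h·x_1', x_2_{n+1} = x_2_n + h·x_2'.
1.400000: (-1.770000, -1.160000); f=(-1.052600, -0.338500) → (-2.159462, -1.285245)
(x_1(1.77), x_2(1.77)) ≈ (-2.1595, -1.2852)

-2.1595, -1.2852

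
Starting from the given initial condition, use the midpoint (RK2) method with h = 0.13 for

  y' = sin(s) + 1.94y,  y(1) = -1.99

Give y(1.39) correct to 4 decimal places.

Midpoint: k1 = f(s_n, y_n); k2 = f(s_n + h/2, y_n + (h/2)·k1); y_{n+1} = y_n + h·k2.
s=1.000000, y=-1.990000:
  k1 = f(1.000000, -1.990000) = -3.019129
  k2 = f(1.065000, -2.186243) = -3.366523
  y ← -1.990000 + 0.13·(-3.366523) = -2.427648
s=1.130000, y=-2.427648:
  k1 = f(1.130000, -2.427648) = -3.805225
  k2 = f(1.195000, -2.674988) = -4.259260
  y ← -2.427648 + 0.13·(-4.259260) = -2.981352
s=1.260000, y=-2.981352:
  k1 = f(1.260000, -2.981352) = -4.831732
  k2 = f(1.325000, -3.295414) = -5.423160
  y ← -2.981352 + 0.13·(-5.423160) = -3.686363
y(1.39) ≈ -3.6864

-3.6864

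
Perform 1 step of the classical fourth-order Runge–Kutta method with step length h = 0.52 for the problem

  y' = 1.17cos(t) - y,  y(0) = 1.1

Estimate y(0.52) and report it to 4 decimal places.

RK4: k1 = f(t_n, y_n); k2 = f(t_n + h/2, y_n + (h/2)·k1); k3 = f(t_n + h/2, y_n + (h/2)·k2); k4 = f(t_n + h, y_n + h·k3); y_{n+1} = y_n + (h/6)·(k1 + 2k2 + 2k3 + k4).
t=0.000000, y=1.100000:
  k1 = f(0.000000, 1.100000) = 0.070000
  k2 = f(0.260000, 1.118200) = 0.012476
  k3 = f(0.260000, 1.103244) = 0.027432
  k4 = f(0.520000, 1.114265) = -0.098916
  y ← 1.100000 + (0.52/6)·(k1 + 2k2 + 2k3 + k4) = 1.104411
y(0.52) ≈ 1.1044

1.1044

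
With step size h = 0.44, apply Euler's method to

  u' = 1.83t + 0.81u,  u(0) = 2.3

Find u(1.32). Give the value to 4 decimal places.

6.9289

Euler: u_{n+1} = u_n + h·f(t_n, u_n).
t=0.000000, u=2.300000: f=1.863000 → u ← 2.300000 + 0.44·1.863000 = 3.119720
t=0.440000, u=3.119720: f=3.332173 → u ← 3.119720 + 0.44·3.332173 = 4.585876
t=0.880000, u=4.585876: f=5.324960 → u ← 4.585876 + 0.44·5.324960 = 6.928858
u(1.32) ≈ 6.9289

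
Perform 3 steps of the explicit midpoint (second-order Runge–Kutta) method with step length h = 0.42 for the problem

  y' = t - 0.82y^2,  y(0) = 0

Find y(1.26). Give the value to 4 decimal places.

0.6977

Midpoint: k1 = f(t_n, y_n); k2 = f(t_n + h/2, y_n + (h/2)·k1); y_{n+1} = y_n + h·k2.
t=0.000000, y=0.000000:
  k1 = f(0.000000, 0.000000) = 0.000000
  k2 = f(0.210000, 0.000000) = 0.210000
  y ← 0.000000 + 0.42·0.210000 = 0.088200
t=0.420000, y=0.088200:
  k1 = f(0.420000, 0.088200) = 0.413621
  k2 = f(0.630000, 0.175060) = 0.604870
  y ← 0.088200 + 0.42·0.604870 = 0.342245
t=0.840000, y=0.342245:
  k1 = f(0.840000, 0.342245) = 0.743952
  k2 = f(1.050000, 0.498475) = 0.846248
  y ← 0.342245 + 0.42·0.846248 = 0.697670
y(1.26) ≈ 0.6977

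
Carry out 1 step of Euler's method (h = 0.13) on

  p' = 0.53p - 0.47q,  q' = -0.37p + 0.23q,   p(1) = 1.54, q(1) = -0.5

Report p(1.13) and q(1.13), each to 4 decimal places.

Euler on (p,q): p_{n+1} = p_n + h·p', q_{n+1} = q_n + h·q'.
1.000000: (1.540000, -0.500000); f=(1.051200, -0.684800) → (1.676656, -0.589024)
(p(1.13), q(1.13)) ≈ (1.6767, -0.5890)

1.6767, -0.5890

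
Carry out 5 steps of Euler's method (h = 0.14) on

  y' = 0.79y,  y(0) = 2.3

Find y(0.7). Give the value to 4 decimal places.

3.8861

Euler: y_{n+1} = y_n + h·f(s_n, y_n).
s=0.000000, y=2.300000: f=1.817000 → y ← 2.300000 + 0.14·1.817000 = 2.554380
s=0.140000, y=2.554380: f=2.017960 → y ← 2.554380 + 0.14·2.017960 = 2.836894
s=0.280000, y=2.836894: f=2.241147 → y ← 2.836894 + 0.14·2.241147 = 3.150655
s=0.420000, y=3.150655: f=2.489017 → y ← 3.150655 + 0.14·2.489017 = 3.499117
s=0.560000, y=3.499117: f=2.764303 → y ← 3.499117 + 0.14·2.764303 = 3.886120
y(0.7) ≈ 3.8861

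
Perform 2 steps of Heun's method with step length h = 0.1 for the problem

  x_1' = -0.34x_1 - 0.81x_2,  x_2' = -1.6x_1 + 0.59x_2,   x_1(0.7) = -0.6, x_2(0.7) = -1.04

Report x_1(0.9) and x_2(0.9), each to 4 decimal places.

-0.4021, -1.0000

Heun on (x_1,x_2): k1 = f(s_n, state_n); k2 = f(s_n + h, state_n + h·k1); state_{n+1} = state_n + (h/2)·(k1 + k2).
0.700000: (-0.600000, -1.040000)
  k1 = (1.046400, 0.346400)
  predictor → (-0.495360, -1.005360)
  k2 = (0.982764, 0.199414)
  → (-0.498542, -1.012709)
0.800000: (-0.498542, -1.012709)
  k1 = (0.989799, 0.200168)
  predictor → (-0.399562, -0.992692)
  k2 = (0.939932, 0.053611)
  → (-0.402055, -1.000020)
(x_1(0.9), x_2(0.9)) ≈ (-0.4021, -1.0000)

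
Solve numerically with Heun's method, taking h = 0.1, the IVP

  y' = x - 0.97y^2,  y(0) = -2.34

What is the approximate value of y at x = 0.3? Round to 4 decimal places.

Heun: k1 = f(x_n, y_n); k2 = f(x_n + h, y_n + h·k1); y_{n+1} = y_n + (h/2)·(k1 + k2).
x=0.000000, y=-2.340000:
  k1 = f(0.000000, -2.340000) = -5.311332
  k2 = f(0.100000, -2.871133) = -7.896104
  y ← -2.340000 + (0.1/2)·(-5.311332 + (-7.896104)) = -3.000372
x=0.100000, y=-3.000372:
  k1 = f(0.100000, -3.000372) = -8.632164
  k2 = f(0.200000, -3.863588) = -14.279494
  y ← -3.000372 + (0.1/2)·(-8.632164 + (-14.279494)) = -4.145955
x=0.200000, y=-4.145955:
  k1 = f(0.200000, -4.145955) = -16.473272
  k2 = f(0.300000, -5.793282) = -32.255252
  y ← -4.145955 + (0.1/2)·(-16.473272 + (-32.255252)) = -6.582381
y(0.3) ≈ -6.5824

-6.5824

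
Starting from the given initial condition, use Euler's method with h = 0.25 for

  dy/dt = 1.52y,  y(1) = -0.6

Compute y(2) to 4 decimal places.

-2.1760

Euler: y_{n+1} = y_n + h·f(t_n, y_n).
t=1.000000, y=-0.600000: f=-0.912000 → y ← -0.600000 + 0.25·(-0.912000) = -0.828000
t=1.250000, y=-0.828000: f=-1.258560 → y ← -0.828000 + 0.25·(-1.258560) = -1.142640
t=1.500000, y=-1.142640: f=-1.736813 → y ← -1.142640 + 0.25·(-1.736813) = -1.576843
t=1.750000, y=-1.576843: f=-2.396802 → y ← -1.576843 + 0.25·(-2.396802) = -2.176044
y(2) ≈ -2.1760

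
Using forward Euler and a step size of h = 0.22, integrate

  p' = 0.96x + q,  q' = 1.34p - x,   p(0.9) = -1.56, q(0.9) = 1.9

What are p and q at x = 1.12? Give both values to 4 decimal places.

Euler on (p,q): p_{n+1} = p_n + h·p', q_{n+1} = q_n + h·q'.
0.900000: (-1.560000, 1.900000); f=(2.764000, -2.990400) → (-0.951920, 1.242112)
(p(1.12), q(1.12)) ≈ (-0.9519, 1.2421)

-0.9519, 1.2421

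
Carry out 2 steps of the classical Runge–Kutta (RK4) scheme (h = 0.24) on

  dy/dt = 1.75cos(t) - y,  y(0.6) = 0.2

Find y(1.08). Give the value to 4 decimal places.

RK4: k1 = f(t_n, y_n); k2 = f(t_n + h/2, y_n + (h/2)·k1); k3 = f(t_n + h/2, y_n + (h/2)·k2); k4 = f(t_n + h, y_n + h·k3); y_{n+1} = y_n + (h/6)·(k1 + 2k2 + 2k3 + k4).
t=0.600000, y=0.200000:
  k1 = f(0.600000, 0.200000) = 1.244337
  k2 = f(0.720000, 0.349320) = 0.966340
  k3 = f(0.720000, 0.315961) = 0.999699
  k4 = f(0.840000, 0.439928) = 0.728132
  y ← 0.200000 + (0.24/6)·(k1 + 2k2 + 2k3 + k4) = 0.436182
t=0.840000, y=0.436182:
  k1 = f(0.840000, 0.436182) = 0.731878
  k2 = f(0.960000, 0.524007) = 0.479653
  k3 = f(0.960000, 0.493740) = 0.509920
  k4 = f(1.080000, 0.558563) = 0.266262
  y ← 0.436182 + (0.24/6)·(k1 + 2k2 + 2k3 + k4) = 0.555273
y(1.08) ≈ 0.5553

0.5553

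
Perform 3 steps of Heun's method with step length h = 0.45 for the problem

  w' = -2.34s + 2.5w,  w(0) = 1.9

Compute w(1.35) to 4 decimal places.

33.6369

Heun: k1 = f(s_n, w_n); k2 = f(s_n + h, w_n + h·k1); w_{n+1} = w_n + (h/2)·(k1 + k2).
s=0.000000, w=1.900000:
  k1 = f(0.000000, 1.900000) = 4.750000
  k2 = f(0.450000, 4.037500) = 9.040750
  w ← 1.900000 + (0.45/2)·(4.750000 + 9.040750) = 5.002919
s=0.450000, w=5.002919:
  k1 = f(0.450000, 5.002919) = 11.454297
  k2 = f(0.900000, 10.157352) = 23.287381
  w ← 5.002919 + (0.45/2)·(11.454297 + 23.287381) = 12.819796
s=0.900000, w=12.819796:
  k1 = f(0.900000, 12.819796) = 29.943491
  k2 = f(1.350000, 26.294367) = 62.576918
  w ← 12.819796 + (0.45/2)·(29.943491 + 62.576918) = 33.636888
w(1.35) ≈ 33.6369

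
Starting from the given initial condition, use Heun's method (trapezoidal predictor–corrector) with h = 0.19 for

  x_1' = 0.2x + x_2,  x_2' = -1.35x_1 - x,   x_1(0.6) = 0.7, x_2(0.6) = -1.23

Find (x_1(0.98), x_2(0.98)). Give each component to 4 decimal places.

0.1851, -1.7689

Heun on (x_1,x_2): k1 = f(x_n, state_n); k2 = f(x_n + h, state_n + h·k1); state_{n+1} = state_n + (h/2)·(k1 + k2).
0.600000: (0.700000, -1.230000)
  k1 = (-1.110000, -1.545000)
  predictor → (0.489100, -1.523550)
  k2 = (-1.365550, -1.450285)
  → (0.464823, -1.514552)
0.790000: (0.464823, -1.514552)
  k1 = (-1.356552, -1.417511)
  predictor → (0.207078, -1.783879)
  k2 = (-1.587879, -1.259555)
  → (0.185102, -1.768873)
(x_1(0.98), x_2(0.98)) ≈ (0.1851, -1.7689)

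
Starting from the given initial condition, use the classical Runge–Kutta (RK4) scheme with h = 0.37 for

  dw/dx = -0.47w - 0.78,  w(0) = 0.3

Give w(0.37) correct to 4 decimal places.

RK4: k1 = f(x_n, w_n); k2 = f(x_n + h/2, w_n + (h/2)·k1); k3 = f(x_n + h/2, w_n + (h/2)·k2); k4 = f(x_n + h, w_n + h·k3); w_{n+1} = w_n + (h/6)·(k1 + 2k2 + 2k3 + k4).
x=0.000000, w=0.300000:
  k1 = f(0.000000, 0.300000) = -0.921000
  k2 = f(0.185000, 0.129615) = -0.840919
  k3 = f(0.185000, 0.144430) = -0.847882
  k4 = f(0.370000, -0.013716) = -0.773553
  w ← 0.300000 + (0.37/6)·(k1 + 2k2 + 2k3 + k4) = -0.012783
w(0.37) ≈ -0.0128

-0.0128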